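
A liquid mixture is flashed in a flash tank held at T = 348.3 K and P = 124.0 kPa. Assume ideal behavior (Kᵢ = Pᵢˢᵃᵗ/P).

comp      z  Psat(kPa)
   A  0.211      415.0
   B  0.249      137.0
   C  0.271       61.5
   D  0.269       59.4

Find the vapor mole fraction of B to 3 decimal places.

y_B = 0.267

Raoult's law: Kᵢ = Pᵢˢᵃᵗ/P = Pᵢˢᵃᵗ/124.0.
  K_A = 415.0/124.0 = 3.34677, K_B = 137.0/124.0 = 1.10484, K_C = 61.5/124.0 = 0.49597, K_D = 59.4/124.0 = 0.47903
Material balance + equilibrium reduce to Σ zᵢ(Kᵢ−1)/(1+ψ(Kᵢ−1)) = 0.
g(0) = ΣzᵢKᵢ − 1 = 0.245 and g(1) = 1 − Σzᵢ/Kᵢ = -0.396, so a root lies in (0, 1).
Newton iteration, ψ⁰ = 0.5:
  ψ = 0.500: g = -0.1195, g' = -0.505 → ψ = 0.263
  ψ = 0.263: g = 0.0115, g' = -0.636 → ψ = 0.281
  ψ = 0.281: g = 0.0002, g' = -0.618 → ψ = 0.282
Converged at ψ = 0.282.
Compositions from xᵢ = zᵢ/(1+ψ(Kᵢ−1)), yᵢ = Kᵢxᵢ:
  A: x = 0.127, y = 0.425
  B: x = 0.242, y = 0.267
  C: x = 0.316, y = 0.157
  D: x = 0.315, y = 0.151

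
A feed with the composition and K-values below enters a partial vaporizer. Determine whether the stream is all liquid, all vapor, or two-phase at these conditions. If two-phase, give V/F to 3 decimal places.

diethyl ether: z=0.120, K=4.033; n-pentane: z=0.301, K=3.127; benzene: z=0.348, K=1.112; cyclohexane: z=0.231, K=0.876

all vapor

ΣzᵢKᵢ = 2.015; Σzᵢ/Kᵢ = 0.703.
Since Σzᵢ/Kᵢ < 1 the mixture is above its dew point — single vapor phase.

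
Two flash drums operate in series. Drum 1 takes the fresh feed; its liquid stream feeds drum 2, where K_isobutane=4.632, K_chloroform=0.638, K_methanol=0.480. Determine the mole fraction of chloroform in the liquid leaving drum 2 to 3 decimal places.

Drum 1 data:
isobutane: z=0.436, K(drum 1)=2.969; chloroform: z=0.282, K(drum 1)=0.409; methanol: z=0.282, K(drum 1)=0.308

Drum 1:
Iterate (Newton) starting at ψ₁ = 0.36:
  ψ₁ = 0.360: g = 0.0308, g' = -0.977 → ψ₁ = 0.392
Converged at ψ₁ = 0.392.
Drum-1 compositions:
  isobutane: x = 0.246, y = 0.731
  chloroform: x = 0.367, y = 0.150
  methanol: x = 0.387, y = 0.119
Drum-2 feed = drum-1 liquid: z₂ = (0.2461, 0.3670, 0.3869).
Drum 2:
Let ψ₂ = V/F and solve Σ zᵢ(Kᵢ−1)/(1+ψ₂(Kᵢ−1)) = 0.
g(0) = ΣzᵢKᵢ − 1 = 0.560 and g(1) = 1 − Σzᵢ/Kᵢ = -0.434, so a root lies in (0, 1).
Newton–Raphson from ψ₂ = 0.5:
  ψ₂ = 0.500: g = -0.1166, g' = -0.672 → ψ₂ = 0.326
  ψ₂ = 0.326: g = 0.0160, g' = -0.893 → ψ₂ = 0.344
  ψ₂ = 0.344: g = 0.0003, g' = -0.859 → ψ₂ = 0.345
Converged at ψ₂ = 0.345.
  isobutane: x = 0.109, y = 0.506
  chloroform: x = 0.419, y = 0.268
  methanol: x = 0.471, y = 0.226

x_chloroform (drum 2) = 0.419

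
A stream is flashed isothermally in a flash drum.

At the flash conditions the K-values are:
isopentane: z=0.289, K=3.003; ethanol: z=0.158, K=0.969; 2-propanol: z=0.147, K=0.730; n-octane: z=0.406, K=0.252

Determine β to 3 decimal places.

β = 0.210

Newton iteration, β⁰ = 0.46:
  β = 0.460: g = -0.2120, g' = -0.856 → β = 0.212
  β = 0.212: g = -0.0020, g' = -0.904 → β = 0.210
Converged at β = 0.210.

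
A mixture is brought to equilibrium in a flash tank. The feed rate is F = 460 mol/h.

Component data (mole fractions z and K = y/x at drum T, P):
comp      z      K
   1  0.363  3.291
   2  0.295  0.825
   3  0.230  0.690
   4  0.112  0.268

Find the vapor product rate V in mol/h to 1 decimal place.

V = 323.1 mol/h

Rachford–Rice: g(ψ) = Σ zᵢ(Kᵢ−1)/(1+ψ(Kᵢ−1)) = 0.
Feasibility: ΣzᵢKᵢ = 1.627, Σzᵢ/Kᵢ = 1.219 — both > 1, two phases present.
Newton iteration, ψ⁰ = 0.5:
  ψ = 0.500: g = 0.1174, g' = -0.605 → ψ = 0.694
  ψ = 0.694: g = 0.0049, g' = -0.580 → ψ = 0.702
Converged at ψ = 0.702.
Then V = ψ·F = 0.7024·460 = 323.1 mol/h and L = F − V = 136.9 mol/h.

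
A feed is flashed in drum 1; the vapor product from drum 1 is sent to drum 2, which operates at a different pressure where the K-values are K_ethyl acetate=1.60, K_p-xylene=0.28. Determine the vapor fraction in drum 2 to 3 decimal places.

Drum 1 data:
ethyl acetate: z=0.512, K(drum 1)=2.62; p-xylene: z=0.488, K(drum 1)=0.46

Drum 1:
Let ψ₁ = V/F and solve Σ zᵢ(Kᵢ−1)/(1+ψ₁(Kᵢ−1)) = 0.
Check two-phase: ΣzᵢKᵢ = 1.566 > 1 and Σzᵢ/Kᵢ = 1.256 > 1, so g(0) = 0.566 > 0 and g(1) = -0.256 < 0.
Newton–Raphson from ψ₁ = 0.5:
  ψ₁ = 0.500: g = 0.0973, g' = -0.677 → ψ₁ = 0.644
  ψ₁ = 0.644: g = 0.0022, g' = -0.656 → ψ₁ = 0.647
Converged at ψ₁ = 0.647.
Drum-1 compositions:
  ethyl acetate: x = 0.250, y = 0.655
  p-xylene: x = 0.750, y = 0.345
Drum-2 feed = drum-1 vapor: z₂ = (0.6550, 0.3450).
Drum 2:
Iterate (Newton) starting at ψ₂ = 0.65:
  ψ₂ = 0.650: g = -0.1842, g' = -0.754 → ψ₂ = 0.406
  ψ₂ = 0.406: g = -0.0348, g' = -0.509 → ψ₂ = 0.337
  ψ₂ = 0.337: g = -0.0012, g' = -0.475 → ψ₂ = 0.335
Converged at ψ₂ = 0.335.
  ethyl acetate: x = 0.545, y = 0.873
  p-xylene: x = 0.455, y = 0.127

V/F (drum 2) = 0.335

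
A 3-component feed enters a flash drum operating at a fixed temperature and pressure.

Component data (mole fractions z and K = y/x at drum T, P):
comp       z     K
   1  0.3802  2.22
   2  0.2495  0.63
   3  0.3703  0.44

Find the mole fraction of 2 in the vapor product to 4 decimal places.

Rachford–Rice: g(ψ) = Σ zᵢ(Kᵢ−1)/(1+ψ(Kᵢ−1)) = 0.
g(0) = ΣzᵢKᵢ − 1 = 0.1642 and g(1) = 1 − Σzᵢ/Kᵢ = -0.4089, so a root lies in (0, 1).
Newton–Raphson from ψ = 0.5:
  ψ = 0.5000: g = -0.11318, g' = -0.4937 → ψ = 0.2708
  ψ = 0.2708: g = 0.00164, g' = -0.5233 → ψ = 0.2739
Converged at ψ = 0.2739.
Compositions from xᵢ = zᵢ/(1+ψ(Kᵢ−1)), yᵢ = Kᵢxᵢ:
  1: x = 0.2850, y = 0.6326
  2: x = 0.2776, y = 0.1749
  3: x = 0.4374, y = 0.1925

y_2 = 0.1749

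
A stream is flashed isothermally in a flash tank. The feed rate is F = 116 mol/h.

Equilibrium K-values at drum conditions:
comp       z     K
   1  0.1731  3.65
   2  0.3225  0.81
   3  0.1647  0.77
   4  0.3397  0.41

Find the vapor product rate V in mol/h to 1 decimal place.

V = 18.3 mol/h

Material balance + equilibrium reduce to Σ zᵢ(Kᵢ−1)/(1+V/F(Kᵢ−1)) = 0.
Check two-phase: ΣzᵢKᵢ = 1.1591 > 1 and Σzᵢ/Kᵢ = 1.4880 > 1, so g(0) = 0.1591 > 0 and g(1) = -0.4880 < 0.
Iterate (Newton) starting at V/F = 0.38:
  V/F = 0.3800: g = -0.13734, g' = -0.5222 → V/F = 0.1170
  V/F = 0.1170: g = 0.03325, g' = -0.8661 → V/F = 0.1554
  V/F = 0.1554: g = 0.00182, g' = -0.7749 → V/F = 0.1578
Converged at V/F = 0.1578.
Then V = V/F·F = 0.1578·116 = 18.3 mol/h and L = F − V = 97.7 mol/h.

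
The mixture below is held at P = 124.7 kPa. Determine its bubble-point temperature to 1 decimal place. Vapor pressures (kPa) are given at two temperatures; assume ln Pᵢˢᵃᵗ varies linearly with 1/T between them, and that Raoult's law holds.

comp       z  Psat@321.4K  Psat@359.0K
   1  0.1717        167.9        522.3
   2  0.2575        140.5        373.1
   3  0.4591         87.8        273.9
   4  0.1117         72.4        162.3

Bubble-point temperature: ΣzᵢPᵢˢᵃᵗ(T) = P. Interpolate ln Pᵢˢᵃᵗ = aᵢ + bᵢ/T.
  T = 321.4 K: ΣzᵢPᵢˢᵃᵗ = 113.40 kPa
  T = 359.0 K: ΣzᵢPᵢˢᵃᵗ = 329.63 kPa
  T = 340.2 K: ΣzᵢPᵢˢᵃᵗ = 198.88 kPa
  T = 330.8 K: ΣzᵢPᵢˢᵃᵗ = 151.33 kPa
  T = 326.1 K: ΣzᵢPᵢˢᵃᵗ = 131.26 kPa
  T = 323.8 K: ΣzᵢPᵢˢᵃᵗ = 122.26 kPa
Interpolating between 323.8 K and 326.1 K gives T ≈ 324.4 K.

T = 324.4 K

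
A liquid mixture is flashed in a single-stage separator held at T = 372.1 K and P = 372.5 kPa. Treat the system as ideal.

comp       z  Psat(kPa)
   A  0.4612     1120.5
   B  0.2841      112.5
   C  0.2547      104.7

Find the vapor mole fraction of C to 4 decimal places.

Raoult's law: Kᵢ = Pᵢˢᵃᵗ/P = Pᵢˢᵃᵗ/372.5.
  K_A = 1120.5/372.5 = 3.008054, K_B = 112.5/372.5 = 0.302013, K_C = 104.7/372.5 = 0.281074
Iterate (Newton) starting at V/F = 0.46:
  V/F = 0.4600: g = -0.08424, g' = -1.0967 → V/F = 0.3832
  V/F = 0.3832: g = -0.00004, g' = -1.1027 → V/F = 0.3831
Converged at V/F = 0.3831.
Compositions from xᵢ = zᵢ/(1+V/F(Kᵢ−1)), yᵢ = Kᵢxᵢ:
  A: x = 0.2607, y = 0.7841
  B: x = 0.3878, y = 0.1171
  C: x = 0.3515, y = 0.0988

y_C = 0.0988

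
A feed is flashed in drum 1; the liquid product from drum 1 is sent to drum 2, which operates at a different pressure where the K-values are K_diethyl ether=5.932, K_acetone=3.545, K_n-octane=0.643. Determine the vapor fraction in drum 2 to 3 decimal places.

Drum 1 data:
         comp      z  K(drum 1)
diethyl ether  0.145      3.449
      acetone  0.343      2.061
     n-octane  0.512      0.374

Drum 1:
Rachford–Rice: g(ψ₁) = Σ zᵢ(Kᵢ−1)/(1+ψ₁(Kᵢ−1)) = 0.
g(0) = ΣzᵢKᵢ − 1 = 0.399 and g(1) = 1 − Σzᵢ/Kᵢ = -0.577, so a root lies in (0, 1).
Iterate (Newton) starting at ψ₁ = 0.63:
  ψ₁ = 0.630: g = -0.1715, g' = -0.820 → ψ₁ = 0.421
  ψ₁ = 0.421: g = -0.0088, g' = -0.765 → ψ₁ = 0.409
Converged at ψ₁ = 0.409.
Drum-1 compositions:
  diethyl ether: x = 0.072, y = 0.250
  acetone: x = 0.239, y = 0.493
  n-octane: x = 0.688, y = 0.257
Drum-2 feed = drum-1 liquid: z₂ = (0.0724, 0.2391, 0.6885).
Drum 2:
Let ψ₂ = V/F and solve Σ zᵢ(Kᵢ−1)/(1+ψ₂(Kᵢ−1)) = 0.
Feasibility: ΣzᵢKᵢ = 1.720, Σzᵢ/Kᵢ = 1.150 — both > 1, two phases present.
Newton iteration, ψ₂⁰ = 0.5:
  ψ₂ = 0.500: g = 0.0716, g' = -0.577 → ψ₂ = 0.624
  ψ₂ = 0.624: g = 0.0064, g' = -0.482 → ψ₂ = 0.637
Converged at ψ₂ = 0.637.
  diethyl ether: x = 0.017, y = 0.104
  acetone: x = 0.091, y = 0.323
  n-octane: x = 0.891, y = 0.573

V/F (drum 2) = 0.637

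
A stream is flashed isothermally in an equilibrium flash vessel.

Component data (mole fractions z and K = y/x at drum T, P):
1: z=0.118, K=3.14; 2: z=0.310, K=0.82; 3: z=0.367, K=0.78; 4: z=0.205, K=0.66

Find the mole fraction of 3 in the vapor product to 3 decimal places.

y_3 = 0.292

Let β = V/F and solve Σ zᵢ(Kᵢ−1)/(1+β(Kᵢ−1)) = 0.
g(0) = ΣzᵢKᵢ − 1 = 0.046 and g(1) = 1 − Σzᵢ/Kᵢ = -0.197, so a root lies in (0, 1).
Iterate (Newton) starting at β = 0.5:
  β = 0.500: g = -0.1140, g' = -0.195 → β = 0.000
  β = 0.000: g = 0.0463, g' = -0.592 → β = 0.078
  β = 0.078: g = 0.0060, g' = -0.450 → β = 0.091
  β = 0.091: g = 0.0001, g' = -0.432 → β = 0.092
Converged at β = 0.092.
Compositions from xᵢ = zᵢ/(1+β(Kᵢ−1)), yᵢ = Kᵢxᵢ:
  1: x = 0.099, y = 0.310
  2: x = 0.315, y = 0.258
  3: x = 0.375, y = 0.292
  4: x = 0.212, y = 0.140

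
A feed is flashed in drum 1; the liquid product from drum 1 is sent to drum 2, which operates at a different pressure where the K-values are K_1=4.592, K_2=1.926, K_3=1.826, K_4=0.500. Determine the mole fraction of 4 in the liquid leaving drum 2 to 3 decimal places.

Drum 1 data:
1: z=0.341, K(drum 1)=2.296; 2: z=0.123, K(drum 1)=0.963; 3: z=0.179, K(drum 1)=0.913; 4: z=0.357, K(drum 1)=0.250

x_4 (drum 2) = 0.761

Drum 1:
Rachford–Rice: g(ψ₁) = Σ zᵢ(Kᵢ−1)/(1+ψ₁(Kᵢ−1)) = 0.
Check two-phase: ΣzᵢKᵢ = 1.154 > 1 and Σzᵢ/Kᵢ = 1.900 > 1, so g(0) = 0.154 > 0 and g(1) = -0.900 < 0.
Newton iteration, ψ₁⁰ = 0.5:
  ψ₁ = 0.500: g = -0.1812, g' = -0.727 → ψ₁ = 0.251
  ψ₁ = 0.251: g = -0.0167, g' = -0.632 → ψ₁ = 0.224
Converged at ψ₁ = 0.224.
Drum-1 compositions:
  1: x = 0.264, y = 0.607
  2: x = 0.124, y = 0.119
  3: x = 0.183, y = 0.167
  4: x = 0.429, y = 0.107
Drum-2 feed = drum-1 liquid: z₂ = (0.2642, 0.1240, 0.1826, 0.4292).
Drum 2:
Material balance + equilibrium reduce to Σ zᵢ(Kᵢ−1)/(1+ψ₂(Kᵢ−1)) = 0.
Check two-phase: ΣzᵢKᵢ = 2.000 > 1 and Σzᵢ/Kᵢ = 1.080 > 1, so g(0) = 1.000 > 0 and g(1) = -0.080 < 0.
Newton iteration, ψ₂⁰ = 0.5:
  ψ₂ = 0.500: g = 0.2385, g' = -0.739 → ψ₂ = 0.823
  ψ₂ = 0.823: g = 0.0303, g' = -0.606 → ψ₂ = 0.873
Converged at ψ₂ = 0.873.
  1: x = 0.064, y = 0.293
  2: x = 0.069, y = 0.132
  3: x = 0.106, y = 0.194
  4: x = 0.761, y = 0.381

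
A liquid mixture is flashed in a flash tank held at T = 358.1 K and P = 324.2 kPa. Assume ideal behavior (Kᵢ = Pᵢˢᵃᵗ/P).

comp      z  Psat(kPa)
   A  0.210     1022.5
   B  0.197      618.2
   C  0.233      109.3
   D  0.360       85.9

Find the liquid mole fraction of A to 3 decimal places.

x_A = 0.152

Raoult's law: Kᵢ = Pᵢˢᵃᵗ/P = Pᵢˢᵃᵗ/324.2.
  K_A = 1022.5/324.2 = 3.15392, K_B = 618.2/324.2 = 1.90685, K_C = 109.3/324.2 = 0.33714, K_D = 85.9/324.2 = 0.26496
Rachford–Rice: g(ψ) = Σ zᵢ(Kᵢ−1)/(1+ψ(Kᵢ−1)) = 0.
Feasibility: ΣzᵢKᵢ = 1.212, Σzᵢ/Kᵢ = 2.220 — both > 1, two phases present.
Newton iteration, ψ⁰ = 0.5:
  ψ = 0.500: g = -0.3087, g' = -1.018 → ψ = 0.197
  ψ = 0.197: g = -0.0176, g' = -0.999 → ψ = 0.179
Converged at ψ = 0.179.
Compositions from xᵢ = zᵢ/(1+ψ(Kᵢ−1)), yᵢ = Kᵢxᵢ:
  A: x = 0.152, y = 0.478
  B: x = 0.169, y = 0.323
  C: x = 0.264, y = 0.089
  D: x = 0.415, y = 0.110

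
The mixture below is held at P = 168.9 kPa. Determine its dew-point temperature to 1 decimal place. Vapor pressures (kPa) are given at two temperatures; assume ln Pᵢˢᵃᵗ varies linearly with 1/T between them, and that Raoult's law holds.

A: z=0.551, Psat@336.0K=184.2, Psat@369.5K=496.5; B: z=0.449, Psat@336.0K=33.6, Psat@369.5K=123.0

Dew-point temperature: Σzᵢ·P/Pᵢˢᵃᵗ(T) = 1. Interpolate ln Pᵢˢᵃᵗ = aᵢ + bᵢ/T.
  T = 336.0 K: ΣzᵢP/Pᵢˢᵃᵗ = 2.7623
  T = 369.5 K: ΣzᵢP/Pᵢˢᵃᵗ = 0.8040
  T = 352.8 K: ΣzᵢP/Pᵢˢᵃᵗ = 1.4418
  T = 361.1 K: ΣzᵢP/Pᵢˢᵃᵗ = 1.0708
  T = 365.3 K: ΣzᵢP/Pᵢˢᵃᵗ = 0.9262
  T = 363.2 K: ΣzᵢP/Pᵢˢᵃᵗ = 0.9954
Interpolating between 361.1 K and 363.2 K gives T ≈ 363.1 K.

T = 363.1 K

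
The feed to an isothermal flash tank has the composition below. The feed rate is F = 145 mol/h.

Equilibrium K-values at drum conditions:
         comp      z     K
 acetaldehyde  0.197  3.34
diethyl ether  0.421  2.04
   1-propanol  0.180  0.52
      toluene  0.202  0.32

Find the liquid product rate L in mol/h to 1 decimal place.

L = 36.6 mol/h

Material balance + equilibrium reduce to Σ zᵢ(Kᵢ−1)/(1+ψ(Kᵢ−1)) = 0.
Check two-phase: ΣzᵢKᵢ = 1.675 > 1 and Σzᵢ/Kᵢ = 1.243 > 1, so g(0) = 0.675 > 0 and g(1) = -0.243 < 0.
Newton–Raphson from ψ = 0.5:
  ψ = 0.500: g = 0.1787, g' = -0.712 → ψ = 0.751
  ψ = 0.751: g = -0.0027, g' = -0.777 → ψ = 0.747
Converged at ψ = 0.747.
Then V = ψ·F = 0.7474·145 = 108.4 mol/h and L = F − V = 36.6 mol/h.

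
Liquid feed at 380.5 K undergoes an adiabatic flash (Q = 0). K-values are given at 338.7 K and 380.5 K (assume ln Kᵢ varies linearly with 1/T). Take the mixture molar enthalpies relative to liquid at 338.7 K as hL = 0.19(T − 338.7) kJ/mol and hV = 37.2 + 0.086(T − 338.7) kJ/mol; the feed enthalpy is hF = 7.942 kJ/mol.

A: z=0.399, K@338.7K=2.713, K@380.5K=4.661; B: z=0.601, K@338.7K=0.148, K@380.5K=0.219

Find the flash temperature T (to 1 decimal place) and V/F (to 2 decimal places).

Adiabatic flash: solve Rachford–Rice at each trial T, then check hF = ψ·hV(T) + (1−ψ)·hL(T).
  T = 338.7 K: K = (2.713, 0.148), RR gives ψ = 0.117, H_out = 4.370 kJ/mol
  T = 380.5 K: K = (4.661, 0.219), RR gives ψ = 0.347, H_out = 19.333 kJ/mol
  T = 359.6 K: K = (3.612, 0.182), RR gives ψ = 0.258, H_out = 13.000 kJ/mol
  T = 349.1 K: K = (3.142, 0.165), RR gives ψ = 0.197, H_out = 9.092 kJ/mol
  T = 343.9 K: K = (2.923, 0.156), RR gives ψ = 0.160, H_out = 6.864 kJ/mol
  T = 346.5 K: K = (3.031, 0.160), RR gives ψ = 0.179, H_out = 8.007 kJ/mol
  T = 345.2 K: K = (2.977, 0.158), RR gives ψ = 0.170, H_out = 7.444 kJ/mol
Linear interpolation between T = 345.2 (H_out = 7.444) and T = 346.5 (H_out = 8.007) on hF = 7.942 gives T ≈ 346.3 K, at which ψ = 0.18.

T = 346.3 K, V/F = 0.18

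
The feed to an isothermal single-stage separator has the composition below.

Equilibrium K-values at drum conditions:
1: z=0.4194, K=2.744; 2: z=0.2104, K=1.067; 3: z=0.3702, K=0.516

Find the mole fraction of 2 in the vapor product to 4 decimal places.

Rachford–Rice: g(β) = Σ zᵢ(Kᵢ−1)/(1+β(Kᵢ−1)) = 0.
g(0) = ΣzᵢKᵢ − 1 = 0.5664 and g(1) = 1 − Σzᵢ/Kᵢ = -0.0675, so a root lies in (0, 1).
Newton–Raphson from β = 0.56:
  β = 0.5600: g = 0.13783, g' = -0.4906 → β = 0.8410
  β = 0.8410: g = 0.00771, g' = -0.4571 → β = 0.8578
Converged at β = 0.8578.
Compositions from xᵢ = zᵢ/(1+β(Kᵢ−1)), yᵢ = Kᵢxᵢ:
  1: x = 0.1680, y = 0.4611
  2: x = 0.1990, y = 0.2123
  3: x = 0.6330, y = 0.3266

y_2 = 0.2123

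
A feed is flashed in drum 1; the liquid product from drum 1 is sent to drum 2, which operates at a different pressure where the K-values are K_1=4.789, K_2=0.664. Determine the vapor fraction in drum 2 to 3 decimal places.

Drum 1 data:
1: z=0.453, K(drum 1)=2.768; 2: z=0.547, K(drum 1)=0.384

V/F (drum 2) = 0.573

Drum 1:
Newton–Raphson from ψ₁ = 0.41:
  ψ₁ = 0.410: g = 0.0135, g' = -0.847 → ψ₁ = 0.426
Converged at ψ₁ = 0.426.
Drum-1 compositions:
  1: x = 0.258, y = 0.715
  2: x = 0.742, y = 0.285
Drum-2 feed = drum-1 liquid: z₂ = (0.2584, 0.7416).
Drum 2:
Binary case is linear: z₁(K₁−1)(1+ψ₂(K₂−1)) + z₂(K₂−1)(1+ψ₂(K₁−1)) = 0
⇒ ψ₂ = [z₁(K₁−1)+z₂(K₂−1)] / [−(K₁−1)(K₂−1)] = 0.7299/1.2731 = 0.573
  1: x = 0.081, y = 0.390
  2: x = 0.919, y = 0.610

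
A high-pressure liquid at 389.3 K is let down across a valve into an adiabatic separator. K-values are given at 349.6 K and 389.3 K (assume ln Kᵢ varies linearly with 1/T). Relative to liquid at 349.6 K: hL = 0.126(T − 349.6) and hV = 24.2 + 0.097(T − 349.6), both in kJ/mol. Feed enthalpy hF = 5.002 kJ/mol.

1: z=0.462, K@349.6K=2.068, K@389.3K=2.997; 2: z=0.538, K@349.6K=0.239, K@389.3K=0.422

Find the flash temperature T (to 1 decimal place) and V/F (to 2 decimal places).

Adiabatic flash: solve Rachford–Rice at each trial T, then check hF = ψ·hV(T) + (1−ψ)·hL(T).
  T = 349.6 K: K = (2.068, 0.239), RR gives ψ = 0.103, H_out = 2.501 kJ/mol
  T = 389.3 K: K = (2.997, 0.422), RR gives ψ = 0.530, H_out = 17.216 kJ/mol
  T = 369.5 K: K = (2.516, 0.323), RR gives ψ = 0.327, H_out = 10.236 kJ/mol
  T = 359.6 K: K = (2.288, 0.279), RR gives ψ = 0.223, H_out = 6.597 kJ/mol
  T = 354.6 K: K = (2.177, 0.259), RR gives ψ = 0.166, H_out = 4.622 kJ/mol
  T = 357.1 K: K = (2.232, 0.269), RR gives ψ = 0.195, H_out = 5.625 kJ/mol
  T = 355.9 K: K = (2.206, 0.264), RR gives ψ = 0.181, H_out = 5.148 kJ/mol
Linear interpolation between T = 354.6 (H_out = 4.622) and T = 355.9 (H_out = 5.148) on hF = 5.002 gives T ≈ 355.5 K, at which ψ = 0.18.

T = 355.5 K, V/F = 0.18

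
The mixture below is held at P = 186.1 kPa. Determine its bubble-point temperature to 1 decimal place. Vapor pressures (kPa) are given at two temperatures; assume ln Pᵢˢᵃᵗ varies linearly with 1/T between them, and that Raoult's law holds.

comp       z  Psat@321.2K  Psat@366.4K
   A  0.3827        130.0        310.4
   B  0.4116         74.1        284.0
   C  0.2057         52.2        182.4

Bubble-point temperature: ΣzᵢPᵢˢᵃᵗ(T) = P. Interpolate ln Pᵢˢᵃᵗ = aᵢ + bᵢ/T.
  T = 321.2 K: ΣzᵢPᵢˢᵃᵗ = 90.99 kPa
  T = 366.4 K: ΣzᵢPᵢˢᵃᵗ = 273.20 kPa
  T = 343.8 K: ΣzᵢPᵢˢᵃᵗ = 162.43 kPa
  T = 355.1 K: ΣzᵢPᵢˢᵃᵗ = 212.11 kPa
  T = 349.5 K: ΣzᵢPᵢˢᵃᵗ = 186.16 kPa
  T = 346.6 K: ΣzᵢPᵢˢᵃᵗ = 173.76 kPa
Interpolating between 346.6 K and 349.5 K gives T ≈ 349.5 K.

T = 349.5 K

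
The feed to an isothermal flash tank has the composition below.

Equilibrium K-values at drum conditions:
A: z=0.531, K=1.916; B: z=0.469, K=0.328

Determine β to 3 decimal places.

β = 0.278

Rachford–Rice: g(β) = Σ zᵢ(Kᵢ−1)/(1+β(Kᵢ−1)) = 0.
Feasibility: ΣzᵢKᵢ = 1.171, Σzᵢ/Kᵢ = 1.707 — both > 1, two phases present.
Iterate (Newton) starting at β = 0.5:
  β = 0.500: g = -0.1410, g' = -0.690 → β = 0.296
  β = 0.296: g = -0.0105, g' = -0.606 → β = 0.278
Converged at β = 0.278.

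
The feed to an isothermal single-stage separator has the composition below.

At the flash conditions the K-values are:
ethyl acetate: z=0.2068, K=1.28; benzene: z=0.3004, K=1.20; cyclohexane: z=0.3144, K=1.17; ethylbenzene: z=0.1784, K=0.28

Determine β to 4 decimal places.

Rachford–Rice: g(β) = Σ zᵢ(Kᵢ−1)/(1+β(Kᵢ−1)) = 0.
Feasibility: ΣzᵢKᵢ = 1.0430, Σzᵢ/Kᵢ = 1.3178 — both > 1, two phases present.
Newton iteration, β⁰ = 0.5:
  β = 0.5000: g = -0.04603, g' = -0.2559 → β = 0.3201
  β = 0.3201: g = -0.00663, g' = -0.1886 → β = 0.2850
  β = 0.2850: g = -0.00017, g' = -0.1793 → β = 0.2841
Converged at β = 0.2841.

β = 0.2841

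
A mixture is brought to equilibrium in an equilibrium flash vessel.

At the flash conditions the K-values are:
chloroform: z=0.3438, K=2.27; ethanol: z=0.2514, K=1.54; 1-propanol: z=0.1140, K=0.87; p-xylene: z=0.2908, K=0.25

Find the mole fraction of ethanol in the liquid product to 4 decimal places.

x_ethanol = 0.1968

Rachford–Rice: g(ψ) = Σ zᵢ(Kᵢ−1)/(1+ψ(Kᵢ−1)) = 0.
Feasibility: ΣzᵢKᵢ = 1.3395, Σzᵢ/Kᵢ = 1.6089 — both > 1, two phases present.
Newton–Raphson from ψ = 0.53:
  ψ = 0.5300: g = -0.01139, g' = -0.6952 → ψ = 0.5136
  ψ = 0.5136: g = -0.00010, g' = -0.6830 → ψ = 0.5135
Converged at ψ = 0.5135.
Compositions from xᵢ = zᵢ/(1+ψ(Kᵢ−1)), yᵢ = Kᵢxᵢ:
  chloroform: x = 0.2081, y = 0.4724
  ethanol: x = 0.1968, y = 0.3031
  1-propanol: x = 0.1222, y = 0.1063
  p-xylene: x = 0.4729, y = 0.1182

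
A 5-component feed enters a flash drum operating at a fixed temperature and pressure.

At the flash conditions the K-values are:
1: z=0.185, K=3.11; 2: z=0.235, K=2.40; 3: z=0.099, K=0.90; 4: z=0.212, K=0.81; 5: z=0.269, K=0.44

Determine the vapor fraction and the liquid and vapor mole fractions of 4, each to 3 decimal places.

ψ = 0.738, x_4 = 0.247, y_4 = 0.200

Newton–Raphson from ψ = 0.5:
  ψ = 0.500: g = 0.1193, g' = -0.528 → ψ = 0.726
  ψ = 0.726: g = 0.0060, g' = -0.493 → ψ = 0.738
Converged at ψ = 0.738.
Compositions from xᵢ = zᵢ/(1+ψ(Kᵢ−1)), yᵢ = Kᵢxᵢ:
  1: x = 0.072, y = 0.225
  2: x = 0.116, y = 0.277
  3: x = 0.107, y = 0.096
  4: x = 0.247, y = 0.200
  5: x = 0.459, y = 0.202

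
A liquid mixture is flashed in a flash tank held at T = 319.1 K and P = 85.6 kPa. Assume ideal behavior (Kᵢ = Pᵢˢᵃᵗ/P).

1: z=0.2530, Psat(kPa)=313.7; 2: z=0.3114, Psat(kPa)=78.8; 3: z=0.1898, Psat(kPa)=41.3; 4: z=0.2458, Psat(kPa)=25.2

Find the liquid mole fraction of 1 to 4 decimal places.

Raoult's law: Kᵢ = Pᵢˢᵃᵗ/P = Pᵢˢᵃᵗ/85.6.
  K_1 = 313.7/85.6 = 3.664720, K_2 = 78.8/85.6 = 0.920561, K_3 = 41.3/85.6 = 0.482477, K_4 = 25.2/85.6 = 0.294393
Newton iteration, ψ⁰ = 0.3:
  ψ = 0.3000: g = 0.01303, g' = -0.8251 → ψ = 0.3158
  ψ = 0.3158: g = 0.00014, g' = -0.8071 → ψ = 0.3160
Converged at ψ = 0.3160.
Compositions from xᵢ = zᵢ/(1+ψ(Kᵢ−1)), yᵢ = Kᵢxᵢ:
  1: x = 0.1374, y = 0.5034
  2: x = 0.3194, y = 0.2940
  3: x = 0.2269, y = 0.1095
  4: x = 0.3163, y = 0.0931

x_1 = 0.1374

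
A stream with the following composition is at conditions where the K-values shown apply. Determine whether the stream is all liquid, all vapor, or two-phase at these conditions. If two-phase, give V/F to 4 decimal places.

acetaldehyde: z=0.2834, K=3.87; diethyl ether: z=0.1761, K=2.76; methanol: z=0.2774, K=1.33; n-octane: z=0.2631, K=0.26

two-phase, V/F = 0.7748

ΣzᵢKᵢ = 2.0201; Σzᵢ/Kᵢ = 1.3575.
Both exceed 1, so a two-phase solution exists.
Let ψ = V/F and solve Σ zᵢ(Kᵢ−1)/(1+ψ(Kᵢ−1)) = 0.
Iterate (Newton) starting at ψ = 0.5:
  ψ = 0.5000: g = 0.26843, g' = -0.9333 → ψ = 0.7876
  ψ = 0.7876: g = -0.01470, g' = -1.1623 → ψ = 0.7750
  ψ = 0.7750: g = -0.00019, g' = -1.1333 → ψ = 0.7748
Converged at ψ = 0.7748.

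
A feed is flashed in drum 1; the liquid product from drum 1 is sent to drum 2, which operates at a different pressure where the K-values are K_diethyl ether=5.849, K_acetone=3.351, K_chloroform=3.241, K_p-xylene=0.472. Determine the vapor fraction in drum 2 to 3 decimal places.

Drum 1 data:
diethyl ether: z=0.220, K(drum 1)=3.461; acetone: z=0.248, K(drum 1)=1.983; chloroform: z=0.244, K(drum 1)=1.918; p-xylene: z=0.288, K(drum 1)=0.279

Drum 1:
Newton iteration, ψ₁⁰ = 0.5:
  ψ₁ = 0.500: g = 0.2350, g' = -0.838 → ψ₁ = 0.780
  ψ₁ = 0.780: g = -0.0209, g' = -1.085 → ψ₁ = 0.761
Converged at ψ₁ = 0.761.
Drum-1 compositions:
  diethyl ether: x = 0.077, y = 0.265
  acetone: x = 0.142, y = 0.281
  chloroform: x = 0.144, y = 0.276
  p-xylene: x = 0.638, y = 0.178
Drum-2 feed = drum-1 liquid: z₂ = (0.0766, 0.1419, 0.1437, 0.6378).
Drum 2:
Rachford–Rice: g(ψ₂) = Σ zᵢ(Kᵢ−1)/(1+ψ₂(Kᵢ−1)) = 0.
Check two-phase: ΣzᵢKᵢ = 1.690 > 1 and Σzᵢ/Kᵢ = 1.451 > 1, so g(0) = 0.690 > 0 and g(1) = -0.451 < 0.
Newton iteration, ψ₂⁰ = 0.5:
  ψ₂ = 0.500: g = -0.0439, g' = -0.808 → ψ₂ = 0.446
  ψ₂ = 0.446: g = 0.0011, g' = -0.852 → ψ₂ = 0.447
Converged at ψ₂ = 0.447.
  diethyl ether: x = 0.024, y = 0.141
  acetone: x = 0.069, y = 0.232
  chloroform: x = 0.072, y = 0.233
  p-xylene: x = 0.835, y = 0.394

V/F (drum 2) = 0.447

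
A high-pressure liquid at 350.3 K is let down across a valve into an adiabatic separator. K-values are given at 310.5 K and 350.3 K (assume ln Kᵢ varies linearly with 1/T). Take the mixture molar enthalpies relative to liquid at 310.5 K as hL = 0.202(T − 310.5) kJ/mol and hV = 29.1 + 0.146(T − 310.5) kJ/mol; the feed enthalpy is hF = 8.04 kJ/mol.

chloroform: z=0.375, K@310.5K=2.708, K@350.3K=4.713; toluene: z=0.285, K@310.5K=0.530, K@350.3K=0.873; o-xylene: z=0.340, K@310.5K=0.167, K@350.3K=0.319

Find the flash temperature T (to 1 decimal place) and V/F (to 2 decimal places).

T = 315.1 K, V/F = 0.25

Adiabatic flash: solve Rachford–Rice at each trial T, then check hF = ψ·hV(T) + (1−ψ)·hL(T).
  T = 310.5 K: K = (2.708, 0.530, 0.167), RR gives ψ = 0.190, H_out = 5.529 kJ/mol
  T = 350.3 K: K = (4.713, 0.873, 0.319), RR gives ψ = 0.601, H_out = 24.181 kJ/mol
  T = 330.4 K: K = (3.633, 0.691, 0.235), RR gives ψ = 0.405, H_out = 15.363 kJ/mol
  T = 320.4 K: K = (3.148, 0.607, 0.199), RR gives ψ = 0.304, H_out = 10.684 kJ/mol
  T = 315.4 K: K = (2.921, 0.567, 0.182), RR gives ψ = 0.249, H_out = 8.171 kJ/mol
  T = 312.9 K: K = (2.811, 0.548, 0.174), RR gives ψ = 0.220, H_out = 6.849 kJ/mol
  T = 314.1 K: K = (2.864, 0.557, 0.178), RR gives ψ = 0.234, H_out = 7.490 kJ/mol
Linear interpolation between T = 314.1 (H_out = 7.490) and T = 315.4 (H_out = 8.171) on hF = 8.04 gives T ≈ 315.1 K, at which ψ = 0.25.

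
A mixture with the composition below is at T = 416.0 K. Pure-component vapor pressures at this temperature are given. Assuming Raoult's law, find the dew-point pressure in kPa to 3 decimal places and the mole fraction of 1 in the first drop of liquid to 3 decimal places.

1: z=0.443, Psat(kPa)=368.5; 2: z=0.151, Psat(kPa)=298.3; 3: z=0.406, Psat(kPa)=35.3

Pdew = 75.701 kPa, x_1 = 0.091

At the dew point ψ → 1, so Σzᵢ/Kᵢ = 1 with Kᵢ = Pᵢˢᵃᵗ/P ⇒ 1/P = Σzᵢ/Pᵢˢᵃᵗ.
1/P = 0.443/368.5 + 0.151/298.3 + 0.406/35.3 = 0.013210 ⇒ P = 75.701 kPa
xᵢ = zᵢP/Pᵢˢᵃᵗ ⇒ x_1 = 0.443·75.701/368.5 = 0.091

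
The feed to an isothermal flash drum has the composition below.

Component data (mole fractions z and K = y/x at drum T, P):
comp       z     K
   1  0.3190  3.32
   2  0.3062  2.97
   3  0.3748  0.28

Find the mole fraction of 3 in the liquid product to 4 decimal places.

x_3 = 0.7483

Rachford–Rice: g(V/F) = Σ zᵢ(Kᵢ−1)/(1+V/F(Kᵢ−1)) = 0.
Check two-phase: ΣzᵢKᵢ = 2.0734 > 1 and Σzᵢ/Kᵢ = 1.5378 > 1, so g(0) = 1.0734 > 0 and g(1) = -0.5378 < 0.
Iterate (Newton) starting at V/F = 0.37:
  V/F = 0.3700: g = 0.37928, g' = -1.2557 → V/F = 0.6720
  V/F = 0.6720: g = 0.02592, g' = -1.2116 → V/F = 0.6934
  V/F = 0.6934: g = -0.00029, g' = -1.2395 → V/F = 0.6932
Converged at V/F = 0.6932.
Compositions from xᵢ = zᵢ/(1+V/F(Kᵢ−1)), yᵢ = Kᵢxᵢ:
  1: x = 0.1223, y = 0.4061
  2: x = 0.1294, y = 0.3844
  3: x = 0.7483, y = 0.2095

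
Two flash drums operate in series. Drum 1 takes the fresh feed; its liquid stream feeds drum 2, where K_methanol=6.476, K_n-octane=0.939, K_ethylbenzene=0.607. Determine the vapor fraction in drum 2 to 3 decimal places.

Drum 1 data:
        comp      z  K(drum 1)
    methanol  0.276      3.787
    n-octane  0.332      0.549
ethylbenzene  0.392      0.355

V/F (drum 2) = 0.490

Drum 1:
Let ψ₁ = V/F and solve Σ zᵢ(Kᵢ−1)/(1+ψ₁(Kᵢ−1)) = 0.
Feasibility: ΣzᵢKᵢ = 1.367, Σzᵢ/Kᵢ = 1.782 — both > 1, two phases present.
Iterate (Newton) starting at ψ₁ = 0.5:
  ψ₁ = 0.500: g = -0.2451, g' = -0.842 → ψ₁ = 0.209
  ψ₁ = 0.209: g = 0.0287, g' = -1.157 → ψ₁ = 0.234
Converged at ψ₁ = 0.234.
Drum-1 compositions:
  methanol: x = 0.167, y = 0.632
  n-octane: x = 0.371, y = 0.204
  ethylbenzene: x = 0.462, y = 0.164
Drum-2 feed = drum-1 liquid: z₂ = (0.1670, 0.3712, 0.4618).
Drum 2:
Material balance + equilibrium reduce to Σ zᵢ(Kᵢ−1)/(1+ψ₂(Kᵢ−1)) = 0.
g(0) = ΣzᵢKᵢ − 1 = 0.710 and g(1) = 1 − Σzᵢ/Kᵢ = -0.182, so a root lies in (0, 1).
Newton iteration, ψ₂⁰ = 0.42:
  ψ₂ = 0.420: g = 0.0364, g' = -0.564 → ψ₂ = 0.485
  ψ₂ = 0.485: g = 0.0027, g' = -0.485 → ψ₂ = 0.490
Converged at ψ₂ = 0.490.
  methanol: x = 0.045, y = 0.293
  n-octane: x = 0.383, y = 0.359
  ethylbenzene: x = 0.572, y = 0.347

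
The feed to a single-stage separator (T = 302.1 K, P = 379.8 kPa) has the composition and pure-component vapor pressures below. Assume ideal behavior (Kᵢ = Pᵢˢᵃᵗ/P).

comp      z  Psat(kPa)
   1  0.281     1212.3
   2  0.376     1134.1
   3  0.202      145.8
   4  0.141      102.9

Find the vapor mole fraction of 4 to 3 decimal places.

y_4 = 0.095

Raoult's law: Kᵢ = Pᵢˢᵃᵗ/P = Pᵢˢᵃᵗ/379.8.
  K_1 = 1212.3/379.8 = 3.19194, K_2 = 1134.1/379.8 = 2.98605, K_3 = 145.8/379.8 = 0.38389, K_4 = 102.9/379.8 = 0.27093
Material balance + equilibrium reduce to Σ zᵢ(Kᵢ−1)/(1+ψ(Kᵢ−1)) = 0.
g(0) = ΣzᵢKᵢ − 1 = 1.135 and g(1) = 1 − Σzᵢ/Kᵢ = -0.261, so a root lies in (0, 1).
Newton iteration, ψ⁰ = 0.5:
  ψ = 0.500: g = 0.3269, g' = -1.026 → ψ = 0.818
Converged at ψ = 0.818.
Compositions from xᵢ = zᵢ/(1+ψ(Kᵢ−1)), yᵢ = Kᵢxᵢ:
  1: x = 0.101, y = 0.321
  2: x = 0.143, y = 0.428
  3: x = 0.407, y = 0.156
  4: x = 0.349, y = 0.095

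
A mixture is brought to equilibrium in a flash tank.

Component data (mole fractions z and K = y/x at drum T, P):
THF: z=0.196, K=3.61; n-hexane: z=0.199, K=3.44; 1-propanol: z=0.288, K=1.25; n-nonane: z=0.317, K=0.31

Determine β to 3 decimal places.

Rachford–Rice: g(β) = Σ zᵢ(Kᵢ−1)/(1+β(Kᵢ−1)) = 0.
g(0) = ΣzᵢKᵢ − 1 = 0.850 and g(1) = 1 − Σzᵢ/Kᵢ = -0.365, so a root lies in (0, 1).
Newton iteration, β⁰ = 0.49:
  β = 0.490: g = 0.1793, g' = -0.862 → β = 0.698
Converged at β = 0.698.

β = 0.698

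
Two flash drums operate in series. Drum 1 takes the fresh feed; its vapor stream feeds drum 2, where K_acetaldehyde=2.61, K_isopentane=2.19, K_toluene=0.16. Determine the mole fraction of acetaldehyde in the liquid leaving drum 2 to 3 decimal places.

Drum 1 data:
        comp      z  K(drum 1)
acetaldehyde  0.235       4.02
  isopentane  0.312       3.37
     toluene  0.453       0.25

Drum 1:
Rachford–Rice: g(ψ₁) = Σ zᵢ(Kᵢ−1)/(1+ψ₁(Kᵢ−1)) = 0.
g(0) = ΣzᵢKᵢ − 1 = 1.109 and g(1) = 1 − Σzᵢ/Kᵢ = -0.963, so a root lies in (0, 1).
Newton–Raphson from ψ₁ = 0.5:
  ψ₁ = 0.500: g = 0.0776, g' = -1.360 → ψ₁ = 0.557
Converged at ψ₁ = 0.557.
Drum-1 compositions:
  acetaldehyde: x = 0.088, y = 0.352
  isopentane: x = 0.134, y = 0.453
  toluene: x = 0.778, y = 0.194
Drum-2 feed = drum-1 vapor: z₂ = (0.3523, 0.4533, 0.1945).
Drum 2:
Let ψ₂ = V/F and solve Σ zᵢ(Kᵢ−1)/(1+ψ₂(Kᵢ−1)) = 0.
Check two-phase: ΣzᵢKᵢ = 1.943 > 1 and Σzᵢ/Kᵢ = 1.557 > 1, so g(0) = 0.943 > 0 and g(1) = -0.557 < 0.
Iterate (Newton) starting at ψ₂ = 0.42:
  ψ₂ = 0.420: g = 0.4456, g' = -0.938 → ψ₂ = 0.895
  ψ₂ = 0.895: g = -0.1648, g' = -2.532 → ψ₂ = 0.830
  ψ₂ = 0.830: g = -0.0254, g' = -1.826 → ψ₂ = 0.816
Converged at ψ₂ = 0.816.
  acetaldehyde: x = 0.152, y = 0.397
  isopentane: x = 0.230, y = 0.504
  toluene: x = 0.618, y = 0.099

x_acetaldehyde (drum 2) = 0.152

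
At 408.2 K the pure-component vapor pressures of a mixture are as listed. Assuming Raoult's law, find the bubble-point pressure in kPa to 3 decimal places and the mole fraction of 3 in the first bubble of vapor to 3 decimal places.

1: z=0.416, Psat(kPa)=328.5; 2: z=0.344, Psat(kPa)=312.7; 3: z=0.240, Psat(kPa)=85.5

At the bubble point ψ → 0, so ΣzᵢKᵢ = 1 with Kᵢ = Pᵢˢᵃᵗ/P ⇒ P = ΣzᵢPᵢˢᵃᵗ.
P = 0.416·328.5 + 0.344·312.7 + 0.240·85.5 = 264.745 kPa
yᵢ = zᵢPᵢˢᵃᵗ/P ⇒ y_3 = 0.240·85.5/264.745 = 0.078

Pbub = 264.745 kPa, y_3 = 0.078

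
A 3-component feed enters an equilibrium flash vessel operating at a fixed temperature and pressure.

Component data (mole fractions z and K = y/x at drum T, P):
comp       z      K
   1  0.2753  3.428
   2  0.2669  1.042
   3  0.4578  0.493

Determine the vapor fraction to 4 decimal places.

Rachford–Rice: g(ψ) = Σ zᵢ(Kᵢ−1)/(1+ψ(Kᵢ−1)) = 0.
g(0) = ΣzᵢKᵢ − 1 = 0.4475 and g(1) = 1 − Σzᵢ/Kᵢ = -0.2651, so a root lies in (0, 1).
Iterate (Newton) starting at ψ = 0.4:
  ψ = 0.4000: g = 0.05897, g' = -0.6033 → ψ = 0.4977
  ψ = 0.4977: g = 0.00319, g' = -0.5437 → ψ = 0.5036
Converged at ψ = 0.5036.

ψ = 0.5036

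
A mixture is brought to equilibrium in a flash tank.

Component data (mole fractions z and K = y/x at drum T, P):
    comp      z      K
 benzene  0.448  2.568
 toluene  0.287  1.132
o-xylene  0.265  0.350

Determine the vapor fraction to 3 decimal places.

ψ = 0.781

Rachford–Rice: g(ψ) = Σ zᵢ(Kᵢ−1)/(1+ψ(Kᵢ−1)) = 0.
g(0) = ΣzᵢKᵢ − 1 = 0.568 and g(1) = 1 − Σzᵢ/Kᵢ = -0.185, so a root lies in (0, 1).
Iterate (Newton) starting at ψ = 0.5:
  ψ = 0.500: g = 0.1741, g' = -0.596 → ψ = 0.792
  ψ = 0.792: g = -0.0074, g' = -0.699 → ψ = 0.781
Converged at ψ = 0.781.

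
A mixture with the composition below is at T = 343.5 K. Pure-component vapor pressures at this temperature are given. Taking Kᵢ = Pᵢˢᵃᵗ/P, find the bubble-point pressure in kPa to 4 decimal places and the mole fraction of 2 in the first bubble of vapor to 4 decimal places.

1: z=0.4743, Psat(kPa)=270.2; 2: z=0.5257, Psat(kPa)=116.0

At the bubble point ψ → 0, so ΣzᵢKᵢ = 1 with Kᵢ = Pᵢˢᵃᵗ/P ⇒ P = ΣzᵢPᵢˢᵃᵗ.
P = 0.4743·270.2 + 0.5257·116.0 = 189.1371 kPa
yᵢ = zᵢPᵢˢᵃᵗ/P ⇒ y_2 = 0.5257·116.0/189.1371 = 0.3224

Pbub = 189.1371 kPa, y_2 = 0.3224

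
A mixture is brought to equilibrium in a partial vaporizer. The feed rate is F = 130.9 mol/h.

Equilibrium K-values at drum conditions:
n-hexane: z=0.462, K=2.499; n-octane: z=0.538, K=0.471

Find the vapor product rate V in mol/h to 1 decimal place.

Material balance + equilibrium reduce to Σ zᵢ(Kᵢ−1)/(1+ψ(Kᵢ−1)) = 0.
g(0) = ΣzᵢKᵢ − 1 = 0.408 and g(1) = 1 − Σzᵢ/Kᵢ = -0.327, so a root lies in (0, 1).
Iterate (Newton) starting at ψ = 0.4:
  ψ = 0.400: g = 0.0720, g' = -0.648 → ψ = 0.511
  ψ = 0.511: g = 0.0021, g' = -0.616 → ψ = 0.514
Converged at ψ = 0.514.
Then V = ψ·F = 0.5144·130.9 = 67.3 mol/h and L = F − V = 63.6 mol/h.

V = 67.3 mol/h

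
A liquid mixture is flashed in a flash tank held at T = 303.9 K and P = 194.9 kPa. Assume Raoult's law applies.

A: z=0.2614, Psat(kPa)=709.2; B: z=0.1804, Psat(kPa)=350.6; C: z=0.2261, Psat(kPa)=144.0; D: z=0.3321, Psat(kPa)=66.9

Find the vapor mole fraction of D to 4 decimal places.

Raoult's law: Kᵢ = Pᵢˢᵃᵗ/P = Pᵢˢᵃᵗ/194.9.
  K_A = 709.2/194.9 = 3.638789, K_B = 350.6/194.9 = 1.798871, K_C = 144.0/194.9 = 0.738840, K_D = 66.9/194.9 = 0.343253
Rachford–Rice: g(β) = Σ zᵢ(Kᵢ−1)/(1+β(Kᵢ−1)) = 0.
Check two-phase: ΣzᵢKᵢ = 1.5567 > 1 and Σzᵢ/Kᵢ = 1.4457 > 1, so g(0) = 0.5567 > 0 and g(1) = -0.4457 < 0.
Newton–Raphson from β = 0.5:
  β = 0.5000: g = 0.00772, g' = -0.7351 → β = 0.5105
Converged at β = 0.5105.
Compositions from xᵢ = zᵢ/(1+β(Kᵢ−1)), yᵢ = Kᵢxᵢ:
  A: x = 0.1114, y = 0.4053
  B: x = 0.1281, y = 0.2305
  C: x = 0.2609, y = 0.1928
  D: x = 0.4996, y = 0.1715

y_D = 0.1715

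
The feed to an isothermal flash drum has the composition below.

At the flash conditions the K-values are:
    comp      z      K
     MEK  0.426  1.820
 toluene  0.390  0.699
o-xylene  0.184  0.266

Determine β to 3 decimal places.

Rachford–Rice: g(β) = Σ zᵢ(Kᵢ−1)/(1+β(Kᵢ−1)) = 0.
Check two-phase: ΣzᵢKᵢ = 1.097 > 1 and Σzᵢ/Kᵢ = 1.484 > 1, so g(0) = 0.097 > 0 and g(1) = -0.484 < 0.
Newton–Raphson from β = 0.5:
  β = 0.500: g = -0.1038, g' = -0.440 → β = 0.264
  β = 0.264: g = -0.0080, g' = -0.388 → β = 0.244
Converged at β = 0.244.

β = 0.244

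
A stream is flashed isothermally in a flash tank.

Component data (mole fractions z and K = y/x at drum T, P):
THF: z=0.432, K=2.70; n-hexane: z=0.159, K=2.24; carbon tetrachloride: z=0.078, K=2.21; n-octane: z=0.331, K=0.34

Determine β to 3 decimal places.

Let β = V/F and solve Σ zᵢ(Kᵢ−1)/(1+β(Kᵢ−1)) = 0.
Feasibility: ΣzᵢKᵢ = 1.807, Σzᵢ/Kᵢ = 1.240 — both > 1, two phases present.
Newton–Raphson from β = 0.5:
  β = 0.500: g = 0.2514, g' = -0.823 → β = 0.805
  β = 0.805: g = -0.0099, g' = -0.970 → β = 0.795
Converged at β = 0.795.

β = 0.795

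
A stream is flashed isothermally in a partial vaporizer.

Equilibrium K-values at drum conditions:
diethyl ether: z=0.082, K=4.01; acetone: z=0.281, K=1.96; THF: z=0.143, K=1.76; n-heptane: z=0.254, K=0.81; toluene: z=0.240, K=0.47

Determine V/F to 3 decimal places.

Newton–Raphson from V/F = 0.5:
  V/F = 0.500: g = 0.1332, g' = -0.416 → V/F = 0.820
  V/F = 0.820: g = 0.0069, g' = -0.398 → V/F = 0.837
Converged at V/F = 0.837.

V/F = 0.837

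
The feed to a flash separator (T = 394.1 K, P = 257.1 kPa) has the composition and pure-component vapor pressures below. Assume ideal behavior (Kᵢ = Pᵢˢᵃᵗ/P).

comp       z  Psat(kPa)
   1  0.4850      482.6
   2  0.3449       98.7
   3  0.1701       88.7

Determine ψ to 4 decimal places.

ψ = 0.1839

Raoult's law: Kᵢ = Pᵢˢᵃᵗ/P = Pᵢˢᵃᵗ/257.1.
  K_1 = 482.6/257.1 = 1.877091, K_2 = 98.7/257.1 = 0.383897, K_3 = 88.7/257.1 = 0.345002
Newton–Raphson from ψ = 0.5:
  ψ = 0.5000: g = -0.17706, g' = -0.6151 → ψ = 0.2121
  ψ = 0.2121: g = -0.01518, g' = -0.5369 → ψ = 0.1839
Converged at ψ = 0.1839.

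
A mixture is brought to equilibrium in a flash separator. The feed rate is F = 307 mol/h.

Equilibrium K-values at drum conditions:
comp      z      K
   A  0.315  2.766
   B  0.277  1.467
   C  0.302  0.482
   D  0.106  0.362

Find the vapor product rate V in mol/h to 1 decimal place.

V = 203.3 mol/h

Newton–Raphson from β = 0.64:
  β = 0.640: g = 0.0124, g' = -0.557 → β = 0.662
Converged at β = 0.662.
Then V = β·F = 0.6622·307 = 203.3 mol/h and L = F − V = 103.7 mol/h.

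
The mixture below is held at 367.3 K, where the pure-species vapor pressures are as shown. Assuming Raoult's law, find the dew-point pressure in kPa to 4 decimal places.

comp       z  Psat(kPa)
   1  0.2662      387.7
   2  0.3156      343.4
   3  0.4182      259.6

At the dew point ψ → 1, so Σzᵢ/Kᵢ = 1 with Kᵢ = Pᵢˢᵃᵗ/P ⇒ 1/P = Σzᵢ/Pᵢˢᵃᵗ.
1/P = 0.2662/387.7 + 0.3156/343.4 + 0.4182/259.6 = 0.0032166 ⇒ P = 310.8875 kPa

Pdew = 310.8875 kPa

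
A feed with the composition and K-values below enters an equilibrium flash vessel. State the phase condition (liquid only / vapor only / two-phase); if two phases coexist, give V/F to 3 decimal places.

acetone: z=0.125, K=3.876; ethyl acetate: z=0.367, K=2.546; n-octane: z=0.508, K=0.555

ΣzᵢKᵢ = 1.701; Σzᵢ/Kᵢ = 1.092.
Both exceed 1, so a two-phase solution exists.
Rachford–Rice: g(ψ) = Σ zᵢ(Kᵢ−1)/(1+ψ(Kᵢ−1)) = 0.
Newton iteration, ψ⁰ = 0.46:
  ψ = 0.460: g = 0.2021, g' = -0.650 → ψ = 0.771
  ψ = 0.771: g = 0.0266, g' = -0.516 → ψ = 0.822
  ψ = 0.822: g = 0.0001, g' = -0.512 → ψ = 0.823
Converged at ψ = 0.823.

two-phase, V/F = 0.823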